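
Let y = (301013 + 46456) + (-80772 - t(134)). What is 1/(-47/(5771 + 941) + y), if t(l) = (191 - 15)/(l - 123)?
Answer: 6712/1789962825 ≈ 3.7498e-6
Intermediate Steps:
t(l) = 176/(-123 + l)
y = 266681 (y = (301013 + 46456) + (-80772 - 176/(-123 + 134)) = 347469 + (-80772 - 176/11) = 347469 + (-80772 - 1*16) = 347469 + (-80772 - 16) = 347469 - 80788 = 266681)
1/(-47/(5771 + 941) + y) = 1/(-47/(5771 + 941) + 266681) = 1/(-47/6712 + 266681) = 1/(1789962825/6712) = 6712/1789962825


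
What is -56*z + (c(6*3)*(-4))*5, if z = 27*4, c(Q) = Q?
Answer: -6408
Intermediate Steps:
z = 108
-56*z + (c(6*3)*(-4))*5 = -56*108 + ((6*3)*(-4))*5 = -6048 + (18*(-4))*5 = -6048 - 72*5 = -6048 - 360 = -6408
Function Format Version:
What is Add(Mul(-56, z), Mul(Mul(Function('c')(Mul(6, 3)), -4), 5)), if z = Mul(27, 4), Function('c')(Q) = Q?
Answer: -6408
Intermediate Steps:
z = 108
Add(Mul(-56, z), Mul(Mul(Function('c')(Mul(6, 3)), -4), 5)) = Add(Mul(-56, 108), Mul(Mul(Mul(6, 3), -4), 5)) = Add(-6048, Mul(Mul(18, -4), 5)) = Add(-6048, Mul(-72, 5)) = Add(-6048, -360) = -6408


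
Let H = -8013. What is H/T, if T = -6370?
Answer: 8013/6370 ≈ 1.2579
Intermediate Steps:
H/T = -8013/(-6370) = -8013*(-1/6370) = 8013/6370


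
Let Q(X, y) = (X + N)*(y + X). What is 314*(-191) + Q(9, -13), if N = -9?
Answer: -59974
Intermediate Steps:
Q(X, y) = (-9 + X)*(X + y) (Q(X, y) = (X - 9)*(y + X) = (-9 + X)*(X + y))
314*(-191) + Q(9, -13) = 314*(-191) + (9² - 9*9 - 9*(-13) + 9*(-13)) = -59974 + (81 - 81 + 117 - 117) = -59974 + 0 = -59974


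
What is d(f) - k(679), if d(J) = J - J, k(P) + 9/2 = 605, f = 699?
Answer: -1201/2 ≈ -600.50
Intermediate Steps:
k(P) = 1201/2 (k(P) = -9/2 + 605 = 1201/2)
d(J) = 0
d(f) - k(679) = 0 - 1*1201/2 = 0 - 1201/2 = -1201/2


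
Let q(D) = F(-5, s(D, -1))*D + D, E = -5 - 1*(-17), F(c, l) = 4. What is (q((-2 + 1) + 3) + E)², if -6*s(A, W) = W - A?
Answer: 484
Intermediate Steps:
s(A, W) = -W/6 + A/6 (s(A, W) = -(W - A)/6 = -W/6 + A/6)
E = 12 (E = -5 + 17 = 12)
q(D) = 5*D (q(D) = 4*D + D = 5*D)
(q((-2 + 1) + 3) + E)² = (5*((-2 + 1) + 3) + 12)² = (5*(-1 + 3) + 12)² = (5*2 + 12)² = (10 + 12)² = 22² = 484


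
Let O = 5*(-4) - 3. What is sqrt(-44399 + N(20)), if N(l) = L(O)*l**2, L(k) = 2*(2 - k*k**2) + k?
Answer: sqrt(9681601) ≈ 3111.5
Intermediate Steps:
O = -23 (O = -20 - 3 = -23)
L(k) = 4 + k - 2*k**3 (L(k) = 2*(2 - k**3) + k = (4 - 2*k**3) + k = 4 + k - 2*k**3)
N(l) = 24315*l**2 (N(l) = (4 - 23 - 2*(-23)**3)*l**2 = (4 - 23 - 2*(-12167))*l**2 = (4 - 23 + 24334)*l**2 = 24315*l**2)
sqrt(-44399 + N(20)) = sqrt(-44399 + 24315*20**2) = sqrt(-44399 + 24315*400) = sqrt(-44399 + 9726000) = sqrt(9681601)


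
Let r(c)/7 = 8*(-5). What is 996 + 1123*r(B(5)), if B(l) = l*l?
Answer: -313444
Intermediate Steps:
B(l) = l**2
r(c) = -280 (r(c) = 7*(8*(-5)) = 7*(-40) = -280)
996 + 1123*r(B(5)) = 996 + 1123*(-280) = 996 - 314440 = -313444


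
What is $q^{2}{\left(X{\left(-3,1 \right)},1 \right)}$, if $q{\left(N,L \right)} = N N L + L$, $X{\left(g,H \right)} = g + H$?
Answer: $25$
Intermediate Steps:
$X{\left(g,H \right)} = H + g$
$q{\left(N,L \right)} = L + L N^{2}$ ($q{\left(N,L \right)} = N^{2} L + L = L N^{2} + L = L + L N^{2}$)
$q^{2}{\left(X{\left(-3,1 \right)},1 \right)} = \left(1 \left(1 + \left(1 - 3\right)^{2}\right)\right)^{2} = \left(1 \left(1 + \left(-2\right)^{2}\right)\right)^{2} = \left(1 \left(1 + 4\right)\right)^{2} = \left(1 \cdot 5\right)^{2} = 5^{2} = 25$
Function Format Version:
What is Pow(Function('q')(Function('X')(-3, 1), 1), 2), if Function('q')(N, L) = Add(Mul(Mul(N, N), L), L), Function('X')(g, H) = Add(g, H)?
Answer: 25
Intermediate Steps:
Function('X')(g, H) = Add(H, g)
Function('q')(N, L) = Add(L, Mul(L, Pow(N, 2))) (Function('q')(N, L) = Add(Mul(Pow(N, 2), L), L) = Add(Mul(L, Pow(N, 2)), L) = Add(L, Mul(L, Pow(N, 2))))
Pow(Function('q')(Function('X')(-3, 1), 1), 2) = Pow(Mul(1, Add(1, Pow(Add(1, -3), 2))), 2) = Pow(Mul(1, Add(1, Pow(-2, 2))), 2) = Pow(Mul(1, Add(1, 4)), 2) = Pow(Mul(1, 5), 2) = Pow(5, 2) = 25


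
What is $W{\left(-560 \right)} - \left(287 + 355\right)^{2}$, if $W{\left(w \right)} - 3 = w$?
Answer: $-412721$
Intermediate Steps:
$W{\left(w \right)} = 3 + w$
$W{\left(-560 \right)} - \left(287 + 355\right)^{2} = \left(3 - 560\right) - \left(287 + 355\right)^{2} = -557 - 642^{2} = -557 - 412164 = -412721$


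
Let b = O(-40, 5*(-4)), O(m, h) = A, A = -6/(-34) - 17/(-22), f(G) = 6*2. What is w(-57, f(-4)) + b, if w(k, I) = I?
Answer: 4843/374 ≈ 12.949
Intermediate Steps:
f(G) = 12
A = 355/374 (A = -6*(-1/34) - 17*(-1/22) = 3/17 + 17/22 = 355/374 ≈ 0.94920)
O(m, h) = 355/374
b = 355/374 ≈ 0.94920
w(-57, f(-4)) + b = 12 + 355/374 = 4843/374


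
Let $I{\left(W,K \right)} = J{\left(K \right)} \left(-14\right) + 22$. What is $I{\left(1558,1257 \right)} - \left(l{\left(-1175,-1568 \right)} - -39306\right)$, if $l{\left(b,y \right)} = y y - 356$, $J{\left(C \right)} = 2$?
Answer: $-2497580$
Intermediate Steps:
$l{\left(b,y \right)} = -356 + y^{2}$ ($l{\left(b,y \right)} = y^{2} - 356 = -356 + y^{2}$)
$I{\left(W,K \right)} = -6$ ($I{\left(W,K \right)} = 2 \left(-14\right) + 22 = -28 + 22 = -6$)
$I{\left(1558,1257 \right)} - \left(l{\left(-1175,-1568 \right)} - -39306\right) = -6 - \left(\left(-356 + \left(-1568\right)^{2}\right) - -39306\right) = -6 - \left(\left(-356 + 2458624\right) + 39306\right) = -6 - \left(2458268 + 39306\right) = -6 - 2497574 = -2497580$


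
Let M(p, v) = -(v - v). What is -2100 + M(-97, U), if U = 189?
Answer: -2100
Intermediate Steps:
M(p, v) = 0 (M(p, v) = -1*0 = 0)
-2100 + M(-97, U) = -2100 + 0 = -2100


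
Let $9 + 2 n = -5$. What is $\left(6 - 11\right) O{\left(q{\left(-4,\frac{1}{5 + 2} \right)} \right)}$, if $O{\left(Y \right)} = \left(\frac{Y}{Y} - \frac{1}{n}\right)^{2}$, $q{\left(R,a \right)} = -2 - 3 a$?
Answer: $- \frac{320}{49} \approx -6.5306$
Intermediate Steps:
$n = -7$ ($n = - \frac{9}{2} + \frac{1}{2} \left(-5\right) = - \frac{9}{2} - \frac{5}{2} = -7$)
$O{\left(Y \right)} = \frac{64}{49}$ ($O{\left(Y \right)} = \left(\frac{Y}{Y} - \frac{1}{-7}\right)^{2} = \left(1 - - \frac{1}{7}\right)^{2} = \left(1 + \frac{1}{7}\right)^{2} = \left(\frac{8}{7}\right)^{2} = \frac{64}{49}$)
$\left(6 - 11\right) O{\left(q{\left(-4,\frac{1}{5 + 2} \right)} \right)} = \left(6 - 11\right) \frac{64}{49} = \left(-5\right) \frac{64}{49} = - \frac{320}{49}$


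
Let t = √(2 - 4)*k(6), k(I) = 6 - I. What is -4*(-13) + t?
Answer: 52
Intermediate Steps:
t = 0 (t = √(2 - 4)*(6 - 1*6) = √(-2)*(6 - 6) = (I*√2)*0 = 0)
-4*(-13) + t = -4*(-13) + 0 = 52 + 0 = 52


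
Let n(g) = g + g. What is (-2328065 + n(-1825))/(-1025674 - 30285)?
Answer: 2331715/1055959 ≈ 2.2081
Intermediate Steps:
n(g) = 2*g
(-2328065 + n(-1825))/(-1025674 - 30285) = (-2328065 + 2*(-1825))/(-1025674 - 30285) = (-2328065 - 3650)/(-1055959) = -2331715*(-1/1055959) = 2331715/1055959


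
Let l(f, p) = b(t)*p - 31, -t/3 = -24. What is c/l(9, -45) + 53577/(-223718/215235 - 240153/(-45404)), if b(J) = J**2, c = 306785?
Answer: 122144893905069982025/9689788199431613 ≈ 12606.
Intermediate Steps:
t = 72 (t = -3*(-24) = 72)
l(f, p) = -31 + 5184*p (l(f, p) = 72**2*p - 31 = 5184*p - 31 = -31 + 5184*p)
c/l(9, -45) + 53577/(-223718/215235 - 240153/(-45404)) = 306785/(-31 + 5184*(-45)) + 53577/(-223718/215235 - 240153/(-45404)) = 306785/(-31 - 233280) + 53577/(-223718*1/215235 - 240153*(-1/45404)) = 306785/(-233311) + 53577/(-223718/215235 + 240153/45404) = 306785*(-1/233311) + 53577/(41531638883/9772529940) = -306785/233311 + 53577*(9772529940/41531638883) = -306785/233311 + 523582836595380/41531638883 = 122144893905069982025/9689788199431613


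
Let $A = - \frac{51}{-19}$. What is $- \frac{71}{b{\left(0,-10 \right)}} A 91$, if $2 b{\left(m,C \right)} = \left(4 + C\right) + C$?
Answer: $\frac{329511}{152} \approx 2167.8$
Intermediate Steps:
$b{\left(m,C \right)} = 2 + C$ ($b{\left(m,C \right)} = \frac{\left(4 + C\right) + C}{2} = \frac{4 + 2 C}{2} = 2 + C$)
$A = \frac{51}{19}$ ($A = \left(-51\right) \left(- \frac{1}{19}\right) = \frac{51}{19} \approx 2.6842$)
$- \frac{71}{b{\left(0,-10 \right)}} A 91 = - \frac{71}{2 - 10} \cdot \frac{51}{19} \cdot 91 = - \frac{71}{-8} \cdot \frac{51}{19} \cdot 91 = \left(-71\right) \left(- \frac{1}{8}\right) \frac{51}{19} \cdot 91 = \frac{71}{8} \cdot \frac{51}{19} \cdot 91 = \frac{3621}{152} \cdot 91 = \frac{329511}{152}$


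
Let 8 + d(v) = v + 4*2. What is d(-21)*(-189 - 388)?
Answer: 12117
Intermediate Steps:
d(v) = v (d(v) = -8 + (v + 4*2) = -8 + (v + 8) = -8 + (8 + v) = v)
d(-21)*(-189 - 388) = -21*(-189 - 388) = -21*(-577) = 12117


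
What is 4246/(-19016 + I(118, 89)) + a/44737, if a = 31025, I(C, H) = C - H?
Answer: 399118373/849421419 ≈ 0.46987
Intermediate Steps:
4246/(-19016 + I(118, 89)) + a/44737 = 4246/(-19016 + (118 - 1*89)) + 31025/44737 = 4246/(-19016 + (118 - 89)) + 31025*(1/44737) = 4246/(-19016 + 29) + 31025/44737 = 4246/(-18987) + 31025/44737 = 4246*(-1/18987) + 31025/44737 = -4246/18987 + 31025/44737 = 399118373/849421419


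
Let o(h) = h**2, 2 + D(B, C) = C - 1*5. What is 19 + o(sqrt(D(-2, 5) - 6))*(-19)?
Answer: 171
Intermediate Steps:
D(B, C) = -7 + C (D(B, C) = -2 + (C - 1*5) = -2 + (C - 5) = -2 + (-5 + C) = -7 + C)
19 + o(sqrt(D(-2, 5) - 6))*(-19) = 19 + (sqrt((-7 + 5) - 6))**2*(-19) = 19 + (sqrt(-2 - 6))**2*(-19) = 19 + (sqrt(-8))**2*(-19) = 19 + (2*I*sqrt(2))**2*(-19) = 19 - 8*(-19) = 19 + 152 = 171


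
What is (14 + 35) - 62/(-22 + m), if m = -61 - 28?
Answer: 5501/111 ≈ 49.559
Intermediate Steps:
m = -89
(14 + 35) - 62/(-22 + m) = (14 + 35) - 62/(-22 - 89) = 49 - 62/(-111) = 49 - 1/111*(-62) = 49 + 62/111 = 5501/111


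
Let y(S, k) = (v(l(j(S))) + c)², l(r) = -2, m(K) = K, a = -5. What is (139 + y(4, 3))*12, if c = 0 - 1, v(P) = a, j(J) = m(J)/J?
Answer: 2100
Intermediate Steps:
j(J) = 1 (j(J) = J/J = 1)
v(P) = -5
c = -1
y(S, k) = 36 (y(S, k) = (-5 - 1)² = (-6)² = 36)
(139 + y(4, 3))*12 = (139 + 36)*12 = 175*12 = 2100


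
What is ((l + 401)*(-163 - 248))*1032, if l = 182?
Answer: -247280616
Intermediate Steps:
((l + 401)*(-163 - 248))*1032 = ((182 + 401)*(-163 - 248))*1032 = (583*(-411))*1032 = -239613*1032 = -247280616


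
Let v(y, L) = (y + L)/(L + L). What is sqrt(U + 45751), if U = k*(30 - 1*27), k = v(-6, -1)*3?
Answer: sqrt(183130)/2 ≈ 213.97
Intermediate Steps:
v(y, L) = (L + y)/(2*L) (v(y, L) = (L + y)/((2*L)) = (L + y)*(1/(2*L)) = (L + y)/(2*L))
k = 21/2 (k = ((1/2)*(-1 - 6)/(-1))*3 = ((1/2)*(-1)*(-7))*3 = (7/2)*3 = 21/2 ≈ 10.500)
U = 63/2 (U = 21*(30 - 1*27)/2 = 21*(30 - 27)/2 = (21/2)*3 = 63/2 ≈ 31.500)
sqrt(U + 45751) = sqrt(63/2 + 45751) = sqrt(91565/2) = sqrt(183130)/2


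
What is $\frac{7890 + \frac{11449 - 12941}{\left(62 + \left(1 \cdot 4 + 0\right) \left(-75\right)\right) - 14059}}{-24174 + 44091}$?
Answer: $\frac{112804822}{284753349} \approx 0.39615$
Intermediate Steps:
$\frac{7890 + \frac{11449 - 12941}{\left(62 + \left(1 \cdot 4 + 0\right) \left(-75\right)\right) - 14059}}{-24174 + 44091} = \frac{7890 - \frac{1492}{\left(62 + \left(4 + 0\right) \left(-75\right)\right) - 14059}}{19917} = \left(7890 - \frac{1492}{\left(62 + 4 \left(-75\right)\right) - 14059}\right) \frac{1}{19917} = \left(7890 - \frac{1492}{\left(62 - 300\right) - 14059}\right) \frac{1}{19917} = \left(7890 - \frac{1492}{-238 - 14059}\right) \frac{1}{19917} = \left(7890 - \frac{1492}{-14297}\right) \frac{1}{19917} = \left(7890 - - \frac{1492}{14297}\right) \frac{1}{19917} = \left(7890 + \frac{1492}{14297}\right) \frac{1}{19917} = \frac{112804822}{14297} \cdot \frac{1}{19917} = \frac{112804822}{284753349}$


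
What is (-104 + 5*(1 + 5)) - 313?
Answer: -387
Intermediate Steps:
(-104 + 5*(1 + 5)) - 313 = (-104 + 5*6) - 313 = (-104 + 30) - 313 = -74 - 313 = -387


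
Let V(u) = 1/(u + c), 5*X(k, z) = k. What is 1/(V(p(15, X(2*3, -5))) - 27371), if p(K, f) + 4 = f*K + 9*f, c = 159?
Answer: -919/25153944 ≈ -3.6535e-5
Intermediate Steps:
X(k, z) = k/5
p(K, f) = -4 + 9*f + K*f (p(K, f) = -4 + (f*K + 9*f) = -4 + (K*f + 9*f) = -4 + (9*f + K*f) = -4 + 9*f + K*f)
V(u) = 1/(159 + u) (V(u) = 1/(u + 159) = 1/(159 + u))
1/(V(p(15, X(2*3, -5))) - 27371) = 1/(1/(159 + (-4 + 9*((2*3)/5) + 15*((2*3)/5))) - 27371) = 1/(1/(159 + (-4 + 9*((1/5)*6) + 15*((1/5)*6))) - 27371) = 1/(1/(159 + (-4 + 9*(6/5) + 15*(6/5))) - 27371) = 1/(1/(159 + (-4 + 54/5 + 18)) - 27371) = 1/(1/(159 + 124/5) - 27371) = 1/(1/(919/5) - 27371) = 1/(5/919 - 27371) = 1/(-25153944/919) = -919/25153944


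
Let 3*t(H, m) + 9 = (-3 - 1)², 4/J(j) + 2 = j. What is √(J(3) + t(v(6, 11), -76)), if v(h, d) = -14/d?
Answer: √57/3 ≈ 2.5166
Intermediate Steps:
J(j) = 4/(-2 + j)
t(H, m) = 7/3 (t(H, m) = -3 + (-3 - 1)²/3 = -3 + (⅓)*(-4)² = -3 + (⅓)*16 = -3 + 16/3 = 7/3)
√(J(3) + t(v(6, 11), -76)) = √(4/(-2 + 3) + 7/3) = √(4/1 + 7/3) = √(4*1 + 7/3) = √(4 + 7/3) = √(19/3) = √57/3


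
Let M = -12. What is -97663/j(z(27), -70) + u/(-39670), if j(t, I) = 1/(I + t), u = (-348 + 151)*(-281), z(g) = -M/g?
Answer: 2425305799247/357030 ≈ 6.7930e+6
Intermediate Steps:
z(g) = 12/g (z(g) = -(-12)/g = 12/g)
u = 55357 (u = -197*(-281) = 55357)
-97663/j(z(27), -70) + u/(-39670) = -97663/(1/(-70 + 12/27)) + 55357/(-39670) = -97663/(1/(-70 + 12*(1/27))) + 55357*(-1/39670) = -97663/(1/(-70 + 4/9)) - 55357/39670 = -97663/(1/(-626/9)) - 55357/39670 = -97663/(-9/626) - 55357/39670 = -97663*(-626/9) - 55357/39670 = 61137038/9 - 55357/39670 = 2425305799247/357030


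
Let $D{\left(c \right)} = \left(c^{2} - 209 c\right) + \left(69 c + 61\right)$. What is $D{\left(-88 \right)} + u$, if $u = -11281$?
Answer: $8844$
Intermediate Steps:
$D{\left(c \right)} = 61 + c^{2} - 140 c$ ($D{\left(c \right)} = \left(c^{2} - 209 c\right) + \left(61 + 69 c\right) = 61 + c^{2} - 140 c$)
$D{\left(-88 \right)} + u = \left(61 + \left(-88\right)^{2} - -12320\right) - 11281 = \left(61 + 7744 + 12320\right) - 11281 = 20125 - 11281 = 8844$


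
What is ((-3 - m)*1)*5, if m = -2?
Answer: -5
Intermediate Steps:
((-3 - m)*1)*5 = ((-3 - 1*(-2))*1)*5 = ((-3 + 2)*1)*5 = -1*1*5 = -1*5 = -5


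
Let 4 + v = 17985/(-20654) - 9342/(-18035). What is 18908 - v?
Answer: 7044754769487/372494890 ≈ 18912.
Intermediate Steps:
v = -1621389367/372494890 (v = -4 + (17985/(-20654) - 9342/(-18035)) = -4 + (17985*(-1/20654) - 9342*(-1/18035)) = -4 + (-17985/20654 + 9342/18035) = -4 - 131409807/372494890 = -1621389367/372494890 ≈ -4.3528)
18908 - v = 18908 - 1*(-1621389367/372494890) = 18908 + 1621389367/372494890 = 7044754769487/372494890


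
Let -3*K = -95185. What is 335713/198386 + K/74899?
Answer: 94317075371/44576739042 ≈ 2.1158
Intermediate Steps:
K = 95185/3 (K = -⅓*(-95185) = 95185/3 ≈ 31728.)
335713/198386 + K/74899 = 335713/198386 + (95185/3)/74899 = 335713*(1/198386) + (95185/3)*(1/74899) = 335713/198386 + 95185/224697 = 94317075371/44576739042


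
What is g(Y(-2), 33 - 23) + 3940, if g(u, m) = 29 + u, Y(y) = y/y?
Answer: 3970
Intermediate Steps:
Y(y) = 1
g(Y(-2), 33 - 23) + 3940 = (29 + 1) + 3940 = 30 + 3940 = 3970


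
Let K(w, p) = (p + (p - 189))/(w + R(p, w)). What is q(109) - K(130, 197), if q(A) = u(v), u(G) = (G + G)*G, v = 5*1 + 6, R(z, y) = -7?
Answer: 721/3 ≈ 240.33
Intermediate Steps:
v = 11 (v = 5 + 6 = 11)
K(w, p) = (-189 + 2*p)/(-7 + w) (K(w, p) = (p + (p - 189))/(w - 7) = (p + (-189 + p))/(-7 + w) = (-189 + 2*p)/(-7 + w))
u(G) = 2*G**2 (u(G) = (2*G)*G = 2*G**2)
q(A) = 242 (q(A) = 2*11**2 = 2*121 = 242)
q(109) - K(130, 197) = 242 - (-189 + 2*197)/(-7 + 130) = 242 - (-189 + 394)/123 = 242 - 205/123 = 242 - 1*5/3 = 242 - 5/3 = 721/3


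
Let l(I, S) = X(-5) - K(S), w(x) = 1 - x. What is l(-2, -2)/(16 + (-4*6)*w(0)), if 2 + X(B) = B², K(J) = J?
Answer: -25/8 ≈ -3.1250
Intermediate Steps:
X(B) = -2 + B²
l(I, S) = 23 - S (l(I, S) = (-2 + (-5)²) - S = (-2 + 25) - S = 23 - S)
l(-2, -2)/(16 + (-4*6)*w(0)) = (23 - 1*(-2))/(16 + (-4*6)*(1 - 1*0)) = (23 + 2)/(16 - 24*(1 + 0)) = 25/(16 - 24*1) = 25/(16 - 24) = 25/(-8) = -⅛*25 = -25/8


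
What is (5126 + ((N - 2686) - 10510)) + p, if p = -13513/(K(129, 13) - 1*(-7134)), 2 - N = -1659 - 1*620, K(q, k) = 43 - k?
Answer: -41485909/7164 ≈ -5790.9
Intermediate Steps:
N = 2281 (N = 2 - (-1659 - 1*620) = 2 - (-1659 - 620) = 2 - 1*(-2279) = 2 + 2279 = 2281)
p = -13513/7164 (p = -13513/((43 - 1*13) - 1*(-7134)) = -13513/((43 - 13) + 7134) = -13513/(30 + 7134) = -13513/7164 ≈ -1.8862)
(5126 + ((N - 2686) - 10510)) + p = (5126 + ((2281 - 2686) - 10510)) - 13513/7164 = (5126 + (-405 - 10510)) - 13513/7164 = (5126 - 10915) - 13513/7164 = -5789 - 13513/7164 = -41485909/7164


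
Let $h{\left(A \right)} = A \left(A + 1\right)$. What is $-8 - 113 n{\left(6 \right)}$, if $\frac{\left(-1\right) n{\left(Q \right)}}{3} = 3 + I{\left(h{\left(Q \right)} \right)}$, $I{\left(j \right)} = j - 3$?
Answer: $14230$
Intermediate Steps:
$h{\left(A \right)} = A \left(1 + A\right)$
$I{\left(j \right)} = -3 + j$ ($I{\left(j \right)} = j - 3 = -3 + j$)
$n{\left(Q \right)} = - 3 Q \left(1 + Q\right)$ ($n{\left(Q \right)} = - 3 \left(3 + \left(-3 + Q \left(1 + Q\right)\right)\right) = - 3 Q \left(1 + Q\right)$)
$-8 - 113 n{\left(6 \right)} = -8 - 113 \left(\left(-3\right) 6 \left(1 + 6\right)\right) = -8 - 113 \left(\left(-3\right) 6 \cdot 7\right) = -8 - -14238 = -8 + 14238 = 14230$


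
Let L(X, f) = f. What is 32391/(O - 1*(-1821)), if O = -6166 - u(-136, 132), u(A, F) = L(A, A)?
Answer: -177/23 ≈ -7.6956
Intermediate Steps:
u(A, F) = A
O = -6030 (O = -6166 - 1*(-136) = -6166 + 136 = -6030)
32391/(O - 1*(-1821)) = 32391/(-6030 - 1*(-1821)) = 32391/(-6030 + 1821) = 32391/(-4209) = 32391*(-1/4209) = -177/23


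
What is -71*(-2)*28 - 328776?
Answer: -324800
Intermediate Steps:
-71*(-2)*28 - 328776 = 142*28 - 328776 = 3976 - 328776 = -324800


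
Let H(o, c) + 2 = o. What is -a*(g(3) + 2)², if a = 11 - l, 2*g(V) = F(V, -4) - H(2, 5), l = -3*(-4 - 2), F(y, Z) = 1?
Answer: 175/4 ≈ 43.750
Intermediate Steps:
l = 18 (l = -3*(-6) = 18)
H(o, c) = -2 + o
g(V) = ½ (g(V) = (1 - (-2 + 2))/2 = (1 - 1*0)/2 = (1 + 0)/2 = (½)*1 = ½)
a = -7 (a = 11 - 1*18 = 11 - 18 = -7)
-a*(g(3) + 2)² = -(-7)*(½ + 2)² = -(-7)*(5/2)² = -(-7)*25/4 = -1*(-175/4) = 175/4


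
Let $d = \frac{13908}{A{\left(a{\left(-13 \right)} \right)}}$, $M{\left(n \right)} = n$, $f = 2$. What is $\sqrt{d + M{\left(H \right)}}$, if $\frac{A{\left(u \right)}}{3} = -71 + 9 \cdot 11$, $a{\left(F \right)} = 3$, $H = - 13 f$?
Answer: $\frac{\sqrt{6839}}{7} \approx 11.814$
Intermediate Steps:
$H = -26$ ($H = \left(-13\right) 2 = -26$)
$A{\left(u \right)} = 84$ ($A{\left(u \right)} = 3 \left(-71 + 9 \cdot 11\right) = 3 \left(-71 + 99\right) = 3 \cdot 28 = 84$)
$d = \frac{1159}{7}$ ($d = \frac{13908}{84} = 13908 \cdot \frac{1}{84} = \frac{1159}{7} \approx 165.57$)
$\sqrt{d + M{\left(H \right)}} = \sqrt{\frac{1159}{7} - 26} = \sqrt{\frac{977}{7}} = \frac{\sqrt{6839}}{7}$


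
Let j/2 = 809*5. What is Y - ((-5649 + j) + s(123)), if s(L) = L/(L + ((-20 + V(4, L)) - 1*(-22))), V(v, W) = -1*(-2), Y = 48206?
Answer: 5812032/127 ≈ 45764.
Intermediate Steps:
j = 8090 (j = 2*(809*5) = 2*4045 = 8090)
V(v, W) = 2
s(L) = L/(4 + L) (s(L) = L/(L + ((-20 + 2) - 1*(-22))) = L/(L + (-18 + 22)) = L/(L + 4) = L/(4 + L))
Y - ((-5649 + j) + s(123)) = 48206 - ((-5649 + 8090) + 123/(4 + 123)) = 48206 - (2441 + 123/127) = 48206 - 1*310130/127 = 48206 - 310130/127 = 5812032/127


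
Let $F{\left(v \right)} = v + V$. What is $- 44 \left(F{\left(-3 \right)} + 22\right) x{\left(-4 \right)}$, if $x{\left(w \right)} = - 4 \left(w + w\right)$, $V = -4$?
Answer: $-21120$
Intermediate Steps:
$F{\left(v \right)} = -4 + v$ ($F{\left(v \right)} = v - 4 = -4 + v$)
$x{\left(w \right)} = - 8 w$ ($x{\left(w \right)} = - 4 \cdot 2 w = - 8 w$)
$- 44 \left(F{\left(-3 \right)} + 22\right) x{\left(-4 \right)} = - 44 \left(\left(-4 - 3\right) + 22\right) \left(\left(-8\right) \left(-4\right)\right) = - 44 \left(-7 + 22\right) 32 = \left(-44\right) 15 \cdot 32 = \left(-660\right) 32 = -21120$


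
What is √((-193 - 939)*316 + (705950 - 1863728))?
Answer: I*√1515490 ≈ 1231.1*I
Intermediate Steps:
√((-193 - 939)*316 + (705950 - 1863728)) = √(-1132*316 - 1157778) = √(-357712 - 1157778) = √(-1515490) = I*√1515490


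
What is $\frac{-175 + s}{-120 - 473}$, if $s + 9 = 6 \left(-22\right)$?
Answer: $\frac{316}{593} \approx 0.53288$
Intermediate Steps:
$s = -141$ ($s = -9 + 6 \left(-22\right) = -9 - 132 = -141$)
$\frac{-175 + s}{-120 - 473} = \frac{-175 - 141}{-120 - 473} = - \frac{316}{-593} = \left(-316\right) \left(- \frac{1}{593}\right) = \frac{316}{593}$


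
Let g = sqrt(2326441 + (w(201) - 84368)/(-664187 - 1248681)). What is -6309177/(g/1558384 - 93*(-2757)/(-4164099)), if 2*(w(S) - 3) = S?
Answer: 224322702234007393573005006116923392/2188716137126340336453545209 + 37885826897651869588238304*sqrt(8512596638500661570)/67850200250916550430059901479 ≈ 1.0412e+8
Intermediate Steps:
w(S) = 3 + S/2
g = sqrt(8512596638500661570)/1912868 (g = sqrt(2326441 + ((3 + (1/2)*201) - 84368)/(-664187 - 1248681)) = sqrt(2326441 + ((3 + 201/2) - 84368)/(-1912868)) = sqrt(2326441 + (207/2 - 84368)*(-1/1912868)) = sqrt(2326441 - 168529/2*(-1/1912868)) = sqrt(2326441 + 168529/3825736) = sqrt(8900349254105/3825736) = sqrt(8512596638500661570)/1912868 ≈ 1525.3)
-6309177/(g/1558384 - 93*(-2757)/(-4164099)) = -6309177/((sqrt(8512596638500661570)/1912868)/1558384 - 93*(-2757)/(-4164099)) = -6309177/((sqrt(8512596638500661570)/1912868)*(1/1558384) + 256401*(-1/4164099)) = -6309177/(sqrt(8512596638500661570)/2980982885312 - 85467/1388033) = -6309177/(-85467/1388033 + sqrt(8512596638500661570)/2980982885312)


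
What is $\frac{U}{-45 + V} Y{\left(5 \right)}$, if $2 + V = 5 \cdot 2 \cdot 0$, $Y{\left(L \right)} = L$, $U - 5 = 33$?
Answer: $- \frac{190}{47} \approx -4.0426$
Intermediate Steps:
$U = 38$ ($U = 5 + 33 = 38$)
$V = -2$ ($V = -2 + 5 \cdot 2 \cdot 0 = -2 + 10 \cdot 0 = -2 + 0 = -2$)
$\frac{U}{-45 + V} Y{\left(5 \right)} = \frac{38}{-45 - 2} \cdot 5 = \frac{38}{-47} \cdot 5 = 38 \left(- \frac{1}{47}\right) 5 = \left(- \frac{38}{47}\right) 5 = - \frac{190}{47}$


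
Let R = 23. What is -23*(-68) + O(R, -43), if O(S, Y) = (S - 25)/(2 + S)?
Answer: 39098/25 ≈ 1563.9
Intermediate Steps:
O(S, Y) = (-25 + S)/(2 + S)
-23*(-68) + O(R, -43) = -23*(-68) + (-25 + 23)/(2 + 23) = 1564 - 2/25 = 39098/25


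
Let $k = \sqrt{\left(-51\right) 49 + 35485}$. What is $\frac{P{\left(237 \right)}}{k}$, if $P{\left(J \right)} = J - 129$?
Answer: $\frac{54 \sqrt{32986}}{16493} \approx 0.59465$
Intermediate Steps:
$P{\left(J \right)} = -129 + J$
$k = \sqrt{32986}$ ($k = \sqrt{-2499 + 35485} = \sqrt{32986} \approx 181.62$)
$\frac{P{\left(237 \right)}}{k} = \frac{-129 + 237}{\sqrt{32986}} = 108 \frac{\sqrt{32986}}{32986} = \frac{54 \sqrt{32986}}{16493}$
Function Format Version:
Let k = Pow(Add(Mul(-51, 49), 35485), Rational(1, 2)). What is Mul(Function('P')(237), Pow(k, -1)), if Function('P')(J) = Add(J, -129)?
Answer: Mul(Rational(54, 16493), Pow(32986, Rational(1, 2))) ≈ 0.59465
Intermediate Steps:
Function('P')(J) = Add(-129, J)
k = Pow(32986, Rational(1, 2)) (k = Pow(Add(-2499, 35485), Rational(1, 2)) = Pow(32986, Rational(1, 2)) ≈ 181.62)
Mul(Function('P')(237), Pow(k, -1)) = Mul(Add(-129, 237), Pow(Pow(32986, Rational(1, 2)), -1)) = Mul(108, Mul(Rational(1, 32986), Pow(32986, Rational(1, 2)))) = Mul(Rational(54, 16493), Pow(32986, Rational(1, 2)))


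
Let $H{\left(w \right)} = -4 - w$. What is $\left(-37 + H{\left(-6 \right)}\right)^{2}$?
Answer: $1225$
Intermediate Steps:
$\left(-37 + H{\left(-6 \right)}\right)^{2} = \left(-37 - -2\right)^{2} = \left(-37 + \left(-4 + 6\right)\right)^{2} = \left(-37 + 2\right)^{2} = \left(-35\right)^{2} = 1225$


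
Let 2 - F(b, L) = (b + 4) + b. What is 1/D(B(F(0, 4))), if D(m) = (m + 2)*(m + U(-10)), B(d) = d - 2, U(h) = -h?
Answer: -1/12 ≈ -0.083333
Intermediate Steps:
F(b, L) = -2 - 2*b (F(b, L) = 2 - ((b + 4) + b) = 2 - ((4 + b) + b) = 2 - (4 + 2*b) = 2 + (-4 - 2*b) = -2 - 2*b)
B(d) = -2 + d
D(m) = (2 + m)*(10 + m) (D(m) = (m + 2)*(m - 1*(-10)) = (2 + m)*(m + 10) = (2 + m)*(10 + m))
1/D(B(F(0, 4))) = 1/(20 + (-2 + (-2 - 2*0))**2 + 12*(-2 + (-2 - 2*0))) = 1/(20 + (-2 + (-2 + 0))**2 + 12*(-2 + (-2 + 0))) = 1/(20 + (-2 - 2)**2 + 12*(-2 - 2)) = 1/(20 + (-4)**2 + 12*(-4)) = 1/(20 + 16 - 48) = 1/(-12) = -1/12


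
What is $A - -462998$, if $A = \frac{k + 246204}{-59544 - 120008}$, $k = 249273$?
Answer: $\frac{83131721419}{179552} \approx 4.63 \cdot 10^{5}$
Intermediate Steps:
$A = - \frac{495477}{179552}$ ($A = \frac{249273 + 246204}{-59544 - 120008} = \frac{495477}{-179552} = 495477 \left(- \frac{1}{179552}\right) = - \frac{495477}{179552} \approx -2.7595$)
$A - -462998 = - \frac{495477}{179552} - -462998 = - \frac{495477}{179552} + 462998 = \frac{83131721419}{179552}$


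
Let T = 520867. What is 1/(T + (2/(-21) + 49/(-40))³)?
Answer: 592704000/308718590429971 ≈ 1.9199e-6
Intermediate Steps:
1/(T + (2/(-21) + 49/(-40))³) = 1/(520867 + (2/(-21) + 49/(-40))³) = 1/(520867 + (2*(-1/21) + 49*(-1/40))³) = 1/(520867 + (-2/21 - 49/40)³) = 1/(520867 + (-1109/840)³) = 1/(520867 - 1363938029/592704000) = 1/(308718590429971/592704000) = 592704000/308718590429971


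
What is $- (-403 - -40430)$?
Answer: $-40027$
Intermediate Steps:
$- (-403 - -40430) = - (-403 + 40430) = \left(-1\right) 40027 = -40027$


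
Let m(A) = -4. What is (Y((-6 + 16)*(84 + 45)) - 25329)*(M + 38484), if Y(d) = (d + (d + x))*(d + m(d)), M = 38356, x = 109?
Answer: 263770589000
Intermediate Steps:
Y(d) = (-4 + d)*(109 + 2*d) (Y(d) = (d + (d + 109))*(d - 4) = (d + (109 + d))*(-4 + d) = (109 + 2*d)*(-4 + d) = (-4 + d)*(109 + 2*d))
(Y((-6 + 16)*(84 + 45)) - 25329)*(M + 38484) = ((-436 + 2*((-6 + 16)*(84 + 45))² + 101*((-6 + 16)*(84 + 45))) - 25329)*(38356 + 38484) = ((-436 + 2*(10*129)² + 101*(10*129)) - 25329)*76840 = ((-436 + 2*1290² + 101*1290) - 25329)*76840 = ((-436 + 2*1664100 + 130290) - 25329)*76840 = ((-436 + 3328200 + 130290) - 25329)*76840 = (3458054 - 25329)*76840 = 3432725*76840 = 263770589000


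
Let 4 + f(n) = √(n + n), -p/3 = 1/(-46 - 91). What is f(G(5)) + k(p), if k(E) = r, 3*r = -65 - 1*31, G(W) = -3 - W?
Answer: -36 + 4*I ≈ -36.0 + 4.0*I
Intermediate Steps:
p = 3/137 (p = -3/(-46 - 91) = -3/(-137) = -3*(-1/137) = 3/137 ≈ 0.021898)
r = -32 (r = (-65 - 1*31)/3 = (-65 - 31)/3 = (⅓)*(-96) = -32)
k(E) = -32
f(n) = -4 + √2*√n (f(n) = -4 + √(n + n) = -4 + √(2*n) = -4 + √2*√n)
f(G(5)) + k(p) = (-4 + √2*√(-3 - 1*5)) - 32 = (-4 + √2*√(-3 - 5)) - 32 = (-4 + √2*√(-8)) - 32 = (-4 + √2*(2*I*√2)) - 32 = (-4 + 4*I) - 32 = -36 + 4*I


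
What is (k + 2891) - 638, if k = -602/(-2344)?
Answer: 2640817/1172 ≈ 2253.3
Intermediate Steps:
k = 301/1172 (k = -602*(-1/2344) = 301/1172 ≈ 0.25683)
(k + 2891) - 638 = (301/1172 + 2891) - 638 = 3388553/1172 - 638 = 2640817/1172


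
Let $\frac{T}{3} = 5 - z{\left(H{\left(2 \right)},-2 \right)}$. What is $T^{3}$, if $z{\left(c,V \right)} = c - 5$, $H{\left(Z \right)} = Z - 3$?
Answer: $35937$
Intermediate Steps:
$H{\left(Z \right)} = -3 + Z$
$z{\left(c,V \right)} = -5 + c$
$T = 33$ ($T = 3 \left(5 - \left(-5 + \left(-3 + 2\right)\right)\right) = 3 \left(5 - \left(-5 - 1\right)\right) = 3 \left(5 - -6\right) = 3 \left(5 + 6\right) = 3 \cdot 11 = 33$)
$T^{3} = 33^{3} = 35937$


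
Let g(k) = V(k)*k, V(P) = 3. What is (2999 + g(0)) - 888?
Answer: 2111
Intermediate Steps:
g(k) = 3*k
(2999 + g(0)) - 888 = (2999 + 3*0) - 888 = (2999 + 0) - 888 = 2999 - 888 = 2111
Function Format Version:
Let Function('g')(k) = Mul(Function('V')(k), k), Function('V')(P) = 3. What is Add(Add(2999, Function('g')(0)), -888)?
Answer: 2111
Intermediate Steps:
Function('g')(k) = Mul(3, k)
Add(Add(2999, Function('g')(0)), -888) = Add(Add(2999, Mul(3, 0)), -888) = Add(Add(2999, 0), -888) = Add(2999, -888) = 2111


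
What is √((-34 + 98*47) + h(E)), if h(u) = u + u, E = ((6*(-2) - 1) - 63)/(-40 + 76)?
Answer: √41110/3 ≈ 67.585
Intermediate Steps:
E = -19/9 (E = ((-12 - 1) - 63)/36 = (-13 - 63)*(1/36) = -76*1/36 = -19/9 ≈ -2.1111)
h(u) = 2*u
√((-34 + 98*47) + h(E)) = √((-34 + 98*47) + 2*(-19/9)) = √((-34 + 4606) - 38/9) = √(4572 - 38/9) = √(41110/9) = √41110/3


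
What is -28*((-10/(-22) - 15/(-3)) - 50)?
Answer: 13720/11 ≈ 1247.3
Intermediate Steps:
-28*((-10/(-22) - 15/(-3)) - 50) = -28*((-10*(-1/22) - 15*(-1/3)) - 50) = -28*((5/11 + 5) - 50) = -28*(60/11 - 50) = -28*(-490/11) = 13720/11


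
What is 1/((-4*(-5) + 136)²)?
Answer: 1/24336 ≈ 4.1091e-5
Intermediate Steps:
1/((-4*(-5) + 136)²) = 1/((20 + 136)²) = 1/(156²) = 1/24336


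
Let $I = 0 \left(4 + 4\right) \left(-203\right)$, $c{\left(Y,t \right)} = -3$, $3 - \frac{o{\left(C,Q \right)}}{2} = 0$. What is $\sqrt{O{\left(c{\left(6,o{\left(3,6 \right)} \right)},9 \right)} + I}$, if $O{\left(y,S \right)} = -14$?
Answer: $i \sqrt{14} \approx 3.7417 i$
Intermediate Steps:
$o{\left(C,Q \right)} = 6$ ($o{\left(C,Q \right)} = 6 - 0 = 6 + 0 = 6$)
$I = 0$ ($I = 0 \cdot 8 \left(-203\right) = 0 \left(-203\right) = 0$)
$\sqrt{O{\left(c{\left(6,o{\left(3,6 \right)} \right)},9 \right)} + I} = \sqrt{-14 + 0} = \sqrt{-14} = i \sqrt{14}$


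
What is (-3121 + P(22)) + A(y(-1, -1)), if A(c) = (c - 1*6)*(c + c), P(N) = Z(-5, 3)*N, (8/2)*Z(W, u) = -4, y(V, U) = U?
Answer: -3129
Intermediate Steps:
Z(W, u) = -1 (Z(W, u) = (1/4)*(-4) = -1)
P(N) = -N
A(c) = 2*c*(-6 + c) (A(c) = (c - 6)*(2*c) = (-6 + c)*(2*c) = 2*c*(-6 + c))
(-3121 + P(22)) + A(y(-1, -1)) = (-3121 - 1*22) + 2*(-1)*(-6 - 1) = (-3121 - 22) + 2*(-1)*(-7) = -3143 + 14 = -3129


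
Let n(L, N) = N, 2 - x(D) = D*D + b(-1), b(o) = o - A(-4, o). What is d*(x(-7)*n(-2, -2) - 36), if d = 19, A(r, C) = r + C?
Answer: 1254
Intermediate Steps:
A(r, C) = C + r
b(o) = 4 (b(o) = o - (o - 4) = o - (-4 + o) = o + (4 - o) = 4)
x(D) = -2 - D² (x(D) = 2 - (D*D + 4) = 2 - (D² + 4) = 2 - (4 + D²) = 2 + (-4 - D²) = -2 - D²)
d*(x(-7)*n(-2, -2) - 36) = 19*((-2 - 1*(-7)²)*(-2) - 36) = 19*((-2 - 1*49)*(-2) - 36) = 19*((-2 - 49)*(-2) - 36) = 19*(-51*(-2) - 36) = 19*(102 - 36) = 19*66 = 1254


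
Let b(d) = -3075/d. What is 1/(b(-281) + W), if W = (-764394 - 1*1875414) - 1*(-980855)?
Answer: -281/466162718 ≈ -6.0279e-7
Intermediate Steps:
W = -1658953 (W = (-764394 - 1875414) + 980855 = -2639808 + 980855 = -1658953)
1/(b(-281) + W) = 1/(-3075/(-281) - 1658953) = 1/(-3075*(-1/281) - 1658953) = 1/(3075/281 - 1658953) = 1/(-466162718/281) = -281/466162718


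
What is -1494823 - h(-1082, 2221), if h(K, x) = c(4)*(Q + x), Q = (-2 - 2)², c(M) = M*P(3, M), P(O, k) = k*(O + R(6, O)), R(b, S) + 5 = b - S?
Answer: -1530615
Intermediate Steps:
R(b, S) = -5 + b - S (R(b, S) = -5 + (b - S) = -5 + b - S)
P(O, k) = k (P(O, k) = k*(O + (-5 + 6 - O)) = k*(O + (1 - O)) = k*1 = k)
c(M) = M² (c(M) = M*M = M²)
Q = 16 (Q = (-4)² = 16)
h(K, x) = 256 + 16*x (h(K, x) = 4²*(16 + x) = 16*(16 + x) = 256 + 16*x)
-1494823 - h(-1082, 2221) = -1494823 - (256 + 16*2221) = -1494823 - (256 + 35536) = -1494823 - 1*35792 = -1494823 - 35792 = -1530615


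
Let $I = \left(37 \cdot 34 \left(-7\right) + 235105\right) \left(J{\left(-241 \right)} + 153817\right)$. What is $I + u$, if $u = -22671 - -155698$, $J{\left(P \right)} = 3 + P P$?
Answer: $47953117426$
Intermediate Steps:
$J{\left(P \right)} = 3 + P^{2}$
$u = 133027$ ($u = -22671 + 155698 = 133027$)
$I = 47952984399$ ($I = \left(37 \cdot 34 \left(-7\right) + 235105\right) \left(\left(3 + \left(-241\right)^{2}\right) + 153817\right) = \left(1258 \left(-7\right) + 235105\right) \left(\left(3 + 58081\right) + 153817\right) = \left(-8806 + 235105\right) \left(58084 + 153817\right) = 226299 \cdot 211901 = 47952984399$)
$I + u = 47952984399 + 133027 = 47953117426$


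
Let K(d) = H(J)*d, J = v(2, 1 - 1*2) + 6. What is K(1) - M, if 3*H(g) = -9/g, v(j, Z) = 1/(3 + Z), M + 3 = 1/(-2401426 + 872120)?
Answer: 50467111/19880978 ≈ 2.5385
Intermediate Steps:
M = -4587919/1529306 (M = -3 + 1/(-2401426 + 872120) = -3 + 1/(-1529306) = -3 - 1/1529306 = -4587919/1529306 ≈ -3.0000)
J = 13/2 (J = 1/(3 + (1 - 1*2)) + 6 = 1/(3 + (1 - 2)) + 6 = 1/(3 - 1) + 6 = 1/2 + 6 = ½ + 6 = 13/2 ≈ 6.5000)
H(g) = -3/g (H(g) = (-9/g)/3 = -3/g)
K(d) = -6*d/13 (K(d) = (-3/13/2)*d = (-3*2/13)*d = -6*d/13)
K(1) - M = -6/13*1 - 1*(-4587919/1529306) = -6/13 + 4587919/1529306 = 50467111/19880978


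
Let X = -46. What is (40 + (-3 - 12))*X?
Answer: -1150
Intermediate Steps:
(40 + (-3 - 12))*X = (40 + (-3 - 12))*(-46) = (40 - 15)*(-46) = 25*(-46) = -1150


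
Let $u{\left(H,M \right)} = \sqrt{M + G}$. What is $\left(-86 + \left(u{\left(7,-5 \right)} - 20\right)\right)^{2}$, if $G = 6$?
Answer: $11025$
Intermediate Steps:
$u{\left(H,M \right)} = \sqrt{6 + M}$ ($u{\left(H,M \right)} = \sqrt{M + 6} = \sqrt{6 + M}$)
$\left(-86 + \left(u{\left(7,-5 \right)} - 20\right)\right)^{2} = \left(-86 - \left(20 - \sqrt{6 - 5}\right)\right)^{2} = \left(-86 - \left(20 - \sqrt{1}\right)\right)^{2} = \left(-86 + \left(1 - 20\right)\right)^{2} = \left(-86 - 19\right)^{2} = \left(-105\right)^{2} = 11025$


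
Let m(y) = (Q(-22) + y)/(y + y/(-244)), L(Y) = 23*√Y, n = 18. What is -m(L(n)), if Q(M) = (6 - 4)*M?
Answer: -244/243 + 5368*√2/16767 ≈ -0.55135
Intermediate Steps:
Q(M) = 2*M
m(y) = 244*(-44 + y)/(243*y) (m(y) = (2*(-22) + y)/(y + y/(-244)) = (-44 + y)/(y + y*(-1/244)) = (-44 + y)/(y - y/244) = (-44 + y)/((243*y/244)) = (-44 + y)*(244/(243*y)) = 244*(-44 + y)/(243*y))
-m(L(n)) = -244*(-44 + 23*√18)/(243*(23*√18)) = -244*(-44 + 23*(3*√2))/(243*(23*(3*√2))) = -244*(-44 + 69*√2)/(243*(69*√2)) = -244*√2/138*(-44 + 69*√2)/243 = -122*√2*(-44 + 69*√2)/16767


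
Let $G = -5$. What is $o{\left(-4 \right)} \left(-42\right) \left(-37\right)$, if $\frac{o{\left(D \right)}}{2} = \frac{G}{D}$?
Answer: $3885$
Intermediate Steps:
$o{\left(D \right)} = - \frac{10}{D}$ ($o{\left(D \right)} = 2 \left(- \frac{5}{D}\right) = - \frac{10}{D}$)
$o{\left(-4 \right)} \left(-42\right) \left(-37\right) = - \frac{10}{-4} \left(-42\right) \left(-37\right) = \left(-10\right) \left(- \frac{1}{4}\right) \left(-42\right) \left(-37\right) = \frac{5}{2} \left(-42\right) \left(-37\right) = \left(-105\right) \left(-37\right) = 3885$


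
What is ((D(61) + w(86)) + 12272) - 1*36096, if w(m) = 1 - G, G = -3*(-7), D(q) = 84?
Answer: -23760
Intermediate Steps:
G = 21
w(m) = -20 (w(m) = 1 - 1*21 = 1 - 21 = -20)
((D(61) + w(86)) + 12272) - 1*36096 = ((84 - 20) + 12272) - 1*36096 = (64 + 12272) - 36096 = 12336 - 36096 = -23760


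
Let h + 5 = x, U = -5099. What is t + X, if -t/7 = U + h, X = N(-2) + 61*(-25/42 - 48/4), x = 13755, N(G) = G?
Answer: -2575747/42 ≈ -61327.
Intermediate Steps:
h = 13750 (h = -5 + 13755 = 13750)
X = -32353/42 (X = -2 + 61*(-25/42 - 48/4) = -2 + 61*(-25*1/42 - 48*¼) = -2 + 61*(-25/42 - 12) = -2 + 61*(-529/42) = -2 - 32269/42 = -32353/42 ≈ -770.31)
t = -60557 (t = -7*(-5099 + 13750) = -7*8651 = -60557)
t + X = -60557 - 32353/42 = -2575747/42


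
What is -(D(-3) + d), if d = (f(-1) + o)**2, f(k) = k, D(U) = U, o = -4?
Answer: -22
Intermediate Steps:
d = 25 (d = (-1 - 4)**2 = (-5)**2 = 25)
-(D(-3) + d) = -(-3 + 25) = -1*22 = -22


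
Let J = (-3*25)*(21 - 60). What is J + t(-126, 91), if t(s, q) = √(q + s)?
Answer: 2925 + I*√35 ≈ 2925.0 + 5.9161*I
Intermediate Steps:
J = 2925 (J = -75*(-39) = 2925)
J + t(-126, 91) = 2925 + √(91 - 126) = 2925 + √(-35) = 2925 + I*√35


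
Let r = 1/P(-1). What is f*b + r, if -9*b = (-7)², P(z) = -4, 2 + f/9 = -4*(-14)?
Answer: -10585/4 ≈ -2646.3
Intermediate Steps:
f = 486 (f = -18 + 9*(-4*(-14)) = -18 + 9*56 = -18 + 504 = 486)
b = -49/9 (b = -⅑*(-7)² = -⅑*49 = -49/9 ≈ -5.4444)
r = -¼ (r = 1/(-4) = -¼ ≈ -0.25000)
f*b + r = 486*(-49/9) - ¼ = -2646 - ¼ = -10585/4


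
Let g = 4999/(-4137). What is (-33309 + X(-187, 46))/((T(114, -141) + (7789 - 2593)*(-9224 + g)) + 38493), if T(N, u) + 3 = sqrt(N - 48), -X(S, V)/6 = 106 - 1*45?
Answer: 306713290373218155/436235946237023420197 + 12807552135*sqrt(66)/872471892474046840394 ≈ 0.00070309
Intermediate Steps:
g = -4999/4137 (g = 4999*(-1/4137) = -4999/4137 ≈ -1.2084)
X(S, V) = -366 (X(S, V) = -6*(106 - 1*45) = -6*(106 - 45) = -6*61 = -366)
T(N, u) = -3 + sqrt(-48 + N) (T(N, u) = -3 + sqrt(N - 48) = -3 + sqrt(-48 + N))
(-33309 + X(-187, 46))/((T(114, -141) + (7789 - 2593)*(-9224 + g)) + 38493) = (-33309 - 366)/(((-3 + sqrt(-48 + 114)) + (7789 - 2593)*(-9224 - 4999/4137)) + 38493) = -33675/(((-3 + sqrt(66)) + 5196*(-38164687/4137)) + 38493) = -33675/(((-3 + sqrt(66)) - 66101237884/1379) + 38493) = -33675/((-66101242021/1379 + sqrt(66)) + 38493) = -33675/(-66048160174/1379 + sqrt(66))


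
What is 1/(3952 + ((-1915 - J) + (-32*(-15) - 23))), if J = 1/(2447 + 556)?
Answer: 3003/7489481 ≈ 0.00040096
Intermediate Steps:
J = 1/3003 ≈ 0.00033300
1/(3952 + ((-1915 - J) + (-32*(-15) - 23))) = 1/(3952 + ((-1915 - 1*1/3003) + (-32*(-15) - 23))) = 1/(3952 + ((-1915 - 1/3003) + (480 - 23))) = 1/(3952 + (-5750746/3003 + 457)) = 1/(3952 - 4378375/3003) = 1/(7489481/3003) = 3003/7489481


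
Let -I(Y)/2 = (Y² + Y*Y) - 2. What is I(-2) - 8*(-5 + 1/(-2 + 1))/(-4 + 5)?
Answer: 36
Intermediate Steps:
I(Y) = 4 - 4*Y² (I(Y) = -2*((Y² + Y*Y) - 2) = -2*((Y² + Y²) - 2) = -2*(2*Y² - 2) = -2*(-2 + 2*Y²) = 4 - 4*Y²)
I(-2) - 8*(-5 + 1/(-2 + 1))/(-4 + 5) = (4 - 4*(-2)²) - 8*(-5 + 1/(-2 + 1))/(-4 + 5) = (4 - 4*4) - 8*(-5 + 1/(-1))/1 = (4 - 16) - 8*(-5 - 1) = -12 - (-48) = -12 - 8*(-6) = -12 + 48 = 36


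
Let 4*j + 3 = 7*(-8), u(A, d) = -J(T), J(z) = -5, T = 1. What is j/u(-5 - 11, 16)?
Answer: -59/20 ≈ -2.9500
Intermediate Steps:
u(A, d) = 5 (u(A, d) = -1*(-5) = 5)
j = -59/4 (j = -¾ + (7*(-8))/4 = -¾ + (¼)*(-56) = -¾ - 14 = -59/4 ≈ -14.750)
j/u(-5 - 11, 16) = -59/4/5 = -59/4*⅕ = -59/20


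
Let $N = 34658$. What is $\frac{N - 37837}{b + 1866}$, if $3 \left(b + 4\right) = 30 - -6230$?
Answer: $- \frac{9537}{11846} \approx -0.80508$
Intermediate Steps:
$b = \frac{6248}{3}$ ($b = -4 + \frac{30 - -6230}{3} = -4 + \frac{30 + 6230}{3} = -4 + \frac{1}{3} \cdot 6260 = -4 + \frac{6260}{3} = \frac{6248}{3} \approx 2082.7$)
$\frac{N - 37837}{b + 1866} = \frac{34658 - 37837}{\frac{6248}{3} + 1866} = - \frac{3179}{\frac{11846}{3}} = \left(-3179\right) \frac{3}{11846} = - \frac{9537}{11846}$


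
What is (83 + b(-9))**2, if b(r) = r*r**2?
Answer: 417316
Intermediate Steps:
b(r) = r**3
(83 + b(-9))**2 = (83 + (-9)**3)**2 = (83 - 729)**2 = (-646)**2 = 417316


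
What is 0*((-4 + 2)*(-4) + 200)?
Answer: 0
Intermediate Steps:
0*((-4 + 2)*(-4) + 200) = 0*(-2*(-4) + 200) = 0*(8 + 200) = 0*208 = 0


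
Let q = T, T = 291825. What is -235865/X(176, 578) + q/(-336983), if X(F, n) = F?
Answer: -79533856495/59309008 ≈ -1341.0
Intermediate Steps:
q = 291825
-235865/X(176, 578) + q/(-336983) = -235865/176 + 291825/(-336983) = -235865*1/176 + 291825*(-1/336983) = -235865/176 - 291825/336983 = -79533856495/59309008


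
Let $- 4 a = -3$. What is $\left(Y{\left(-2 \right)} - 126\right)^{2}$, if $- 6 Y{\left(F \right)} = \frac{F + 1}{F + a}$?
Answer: $\frac{3579664}{225} \approx 15910.0$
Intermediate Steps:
$a = \frac{3}{4}$ ($a = \left(- \frac{1}{4}\right) \left(-3\right) = \frac{3}{4} \approx 0.75$)
$Y{\left(F \right)} = - \frac{1 + F}{6 \left(\frac{3}{4} + F\right)}$ ($Y{\left(F \right)} = - \frac{\left(F + 1\right) \frac{1}{F + \frac{3}{4}}}{6} = - \frac{\left(1 + F\right) \frac{1}{\frac{3}{4} + F}}{6} = - \frac{\frac{1}{\frac{3}{4} + F} \left(1 + F\right)}{6} = - \frac{1 + F}{6 \left(\frac{3}{4} + F\right)}$)
$\left(Y{\left(-2 \right)} - 126\right)^{2} = \left(\frac{2 \left(-1 - -2\right)}{3 \left(3 + 4 \left(-2\right)\right)} - 126\right)^{2} = \left(\frac{2 \left(-1 + 2\right)}{3 \left(3 - 8\right)} - 126\right)^{2} = \left(\frac{2}{3} \frac{1}{-5} \cdot 1 - 126\right)^{2} = \left(\frac{2}{3} \left(- \frac{1}{5}\right) 1 - 126\right)^{2} = \left(- \frac{2}{15} - 126\right)^{2} = \left(- \frac{1892}{15}\right)^{2} = \frac{3579664}{225}$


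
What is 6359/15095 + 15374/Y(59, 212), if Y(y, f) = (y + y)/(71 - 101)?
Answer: -3480682769/890605 ≈ -3908.2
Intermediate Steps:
Y(y, f) = -y/15 (Y(y, f) = (2*y)/(-30) = (2*y)*(-1/30) = -y/15)
6359/15095 + 15374/Y(59, 212) = 6359/15095 + 15374/((-1/15*59)) = 6359*(1/15095) + 15374/(-59/15) = 6359/15095 + 15374*(-15/59) = 6359/15095 - 230610/59 = -3480682769/890605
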